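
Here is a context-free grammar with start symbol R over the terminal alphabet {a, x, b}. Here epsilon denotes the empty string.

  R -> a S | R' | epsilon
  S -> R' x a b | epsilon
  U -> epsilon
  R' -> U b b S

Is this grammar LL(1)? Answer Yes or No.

FIRST(R) = {epsilon, a, b}
FIRST(S) = {epsilon, b}
FIRST(U) = {epsilon}
FIRST(R') = {b}
FOLLOW(R) = {$}
FOLLOW(S) = {$, x}
FOLLOW(U) = {b}
FOLLOW(R') = {$, x}
Each cell of M receives at most one production.

Yes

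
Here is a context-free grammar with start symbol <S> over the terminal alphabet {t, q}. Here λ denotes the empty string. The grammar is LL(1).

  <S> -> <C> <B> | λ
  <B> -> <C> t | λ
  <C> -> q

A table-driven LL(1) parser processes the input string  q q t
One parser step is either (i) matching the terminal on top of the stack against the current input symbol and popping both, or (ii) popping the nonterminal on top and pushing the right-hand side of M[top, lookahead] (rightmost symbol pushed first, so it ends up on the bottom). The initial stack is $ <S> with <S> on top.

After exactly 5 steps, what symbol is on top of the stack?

q

     Stack      Input    Action
  1  $ <S>      q q t $  expand <S> -> <C> <B>
  2  $ <B> <C>  q q t $  expand <C> -> q
  3  $ <B> q    q q t $  match q
  4  $ <B>      q t $    expand <B> -> <C> t
  5  $ t <C>    q t $    expand <C> -> q
Stack after step 5: $ t q (top = q).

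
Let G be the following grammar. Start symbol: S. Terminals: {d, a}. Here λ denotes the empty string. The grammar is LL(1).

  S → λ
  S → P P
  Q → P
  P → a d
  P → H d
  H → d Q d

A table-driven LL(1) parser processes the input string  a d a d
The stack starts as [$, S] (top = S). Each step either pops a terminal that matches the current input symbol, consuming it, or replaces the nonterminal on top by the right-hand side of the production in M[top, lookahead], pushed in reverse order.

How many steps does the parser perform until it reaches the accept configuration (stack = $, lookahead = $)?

7

step 1: stack=$ S  input=a d a d $  — expand S → P P
step 2: stack=$ P P  input=a d a d $  — expand P → a d
step 3: stack=$ P d a  input=a d a d $  — match a
step 4: stack=$ P d  input=d a d $  — match d
step 5: stack=$ P  input=a d $  — expand P → a d
step 6: stack=$ d a  input=a d $  — match a
step 7: stack=$ d  input=d $  — match d
Accept reached after 7 steps.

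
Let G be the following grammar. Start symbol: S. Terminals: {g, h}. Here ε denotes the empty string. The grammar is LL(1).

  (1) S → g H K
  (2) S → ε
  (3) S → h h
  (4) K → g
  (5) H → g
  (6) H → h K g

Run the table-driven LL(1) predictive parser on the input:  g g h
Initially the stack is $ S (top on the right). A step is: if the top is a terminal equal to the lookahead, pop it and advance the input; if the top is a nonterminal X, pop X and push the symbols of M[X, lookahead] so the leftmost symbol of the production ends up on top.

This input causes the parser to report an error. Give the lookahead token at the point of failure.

     Stack    Input    Action
  1  $ S      g g h $  expand S → g H K
  2  $ K H g  g g h $  match g
  3  $ K H    g h $    expand H → g
  4  $ K g    g h $    match g
  5  $ K      h $      error: M[K, h] is empty

h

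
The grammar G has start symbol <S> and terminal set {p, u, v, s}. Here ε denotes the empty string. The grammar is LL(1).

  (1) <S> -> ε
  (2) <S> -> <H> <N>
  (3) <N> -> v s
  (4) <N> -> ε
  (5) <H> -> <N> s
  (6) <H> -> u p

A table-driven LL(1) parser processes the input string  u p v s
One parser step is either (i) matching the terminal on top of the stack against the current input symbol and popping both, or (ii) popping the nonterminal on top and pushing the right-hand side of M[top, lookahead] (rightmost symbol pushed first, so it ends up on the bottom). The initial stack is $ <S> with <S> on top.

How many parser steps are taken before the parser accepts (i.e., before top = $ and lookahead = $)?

     Stack      Input      Action
  1  $ <S>      u p v s $  expand <S> -> <H> <N>
  2  $ <N> <H>  u p v s $  expand <H> -> u p
  3  $ <N> p u  u p v s $  match u
  4  $ <N> p    p v s $    match p
  5  $ <N>      v s $      expand <N> -> v s
  6  $ s v      v s $      match v
  7  $ s        s $        match s
Accept reached after 7 steps.

7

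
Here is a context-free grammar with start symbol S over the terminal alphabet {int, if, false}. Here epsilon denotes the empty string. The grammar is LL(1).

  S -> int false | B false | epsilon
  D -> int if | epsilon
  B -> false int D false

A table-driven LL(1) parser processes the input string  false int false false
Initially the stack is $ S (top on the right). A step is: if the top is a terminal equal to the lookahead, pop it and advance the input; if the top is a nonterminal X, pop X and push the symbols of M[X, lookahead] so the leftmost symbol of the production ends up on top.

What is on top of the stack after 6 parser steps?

false

step 1: stack=$ S  input=false int false false $  — expand S -> B false
step 2: stack=$ false B  input=false int false false $  — expand B -> false int D false
step 3: stack=$ false false D int false  input=false int false false $  — match false
step 4: stack=$ false false D int  input=int false false $  — match int
step 5: stack=$ false false D  input=false false $  — expand D -> epsilon
step 6: stack=$ false false  input=false false $  — match false
Stack after step 6: $ false (top = false).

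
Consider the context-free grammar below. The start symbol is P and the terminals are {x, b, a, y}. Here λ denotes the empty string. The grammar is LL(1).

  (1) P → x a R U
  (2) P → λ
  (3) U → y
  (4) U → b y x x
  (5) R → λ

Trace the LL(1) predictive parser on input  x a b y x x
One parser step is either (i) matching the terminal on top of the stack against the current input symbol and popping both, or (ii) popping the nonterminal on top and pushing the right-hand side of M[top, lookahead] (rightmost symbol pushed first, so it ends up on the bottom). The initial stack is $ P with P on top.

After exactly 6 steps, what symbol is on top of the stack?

     Stack      Input          Action
  1  $ P        x a b y x x $  expand P → x a R U
  2  $ U R a x  x a b y x x $  match x
  3  $ U R a    a b y x x $    match a
  4  $ U R      b y x x $      expand R → λ
  5  $ U        b y x x $      expand U → b y x x
  6  $ x x y b  b y x x $      match b
Stack after step 6: $ x x y (top = y).

y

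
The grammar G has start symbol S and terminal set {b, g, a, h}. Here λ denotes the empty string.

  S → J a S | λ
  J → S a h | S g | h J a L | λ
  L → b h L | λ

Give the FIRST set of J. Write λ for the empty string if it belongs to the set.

{λ, a, g, h}

FIRST(L): from L→b h L we get {b}; from L→λ we get {λ}. So FIRST(L) = {λ, b}.
FIRST(S): from S→J a S we get {a, g, h}; from S→λ we get {λ}. So FIRST(S) = {λ, a, g, h}.
FIRST(J): from J→S a h we get {a, g, h}; from J→S g we get {a, g, h}; from J→h J a L we get {h}; from J→λ we get {λ}. So FIRST(J) = {λ, a, g, h}.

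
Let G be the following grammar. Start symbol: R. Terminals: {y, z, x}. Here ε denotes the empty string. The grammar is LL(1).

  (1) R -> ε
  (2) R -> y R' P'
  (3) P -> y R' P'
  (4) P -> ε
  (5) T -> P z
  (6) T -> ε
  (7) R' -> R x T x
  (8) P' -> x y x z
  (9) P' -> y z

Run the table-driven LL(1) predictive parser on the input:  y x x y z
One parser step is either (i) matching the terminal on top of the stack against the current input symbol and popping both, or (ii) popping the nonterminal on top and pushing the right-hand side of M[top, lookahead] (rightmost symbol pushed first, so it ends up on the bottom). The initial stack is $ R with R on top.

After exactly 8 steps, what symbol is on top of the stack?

y

     Stack         Input        Action
  1  $ R           y x x y z $  expand R -> y R' P'
  2  $ P' R' y     y x x y z $  match y
  3  $ P' R'       x x y z $    expand R' -> R x T x
  4  $ P' x T x R  x x y z $    expand R -> ε
  5  $ P' x T x    x x y z $    match x
  6  $ P' x T      x y z $      expand T -> ε
  7  $ P' x        x y z $      match x
  8  $ P'          y z $        expand P' -> y z
Stack after step 8: $ z y (top = y).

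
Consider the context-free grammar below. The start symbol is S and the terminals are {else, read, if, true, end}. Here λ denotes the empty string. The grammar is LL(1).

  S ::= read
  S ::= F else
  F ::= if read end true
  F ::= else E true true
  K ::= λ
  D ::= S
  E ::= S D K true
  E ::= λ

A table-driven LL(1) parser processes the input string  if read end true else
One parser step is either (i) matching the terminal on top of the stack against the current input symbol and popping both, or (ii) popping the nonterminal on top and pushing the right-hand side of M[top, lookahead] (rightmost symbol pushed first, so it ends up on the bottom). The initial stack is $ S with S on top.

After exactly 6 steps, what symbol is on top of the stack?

     Stack                    Input                    Action
  1  $ S                      if read end true else $  expand S ::= F else
  2  $ else F                 if read end true else $  expand F ::= if read end true
  3  $ else true end read if  if read end true else $  match if
  4  $ else true end read     read end true else $     match read
  5  $ else true end          end true else $          match end
  6  $ else true              true else $              match true
Stack after step 6: $ else (top = else).

else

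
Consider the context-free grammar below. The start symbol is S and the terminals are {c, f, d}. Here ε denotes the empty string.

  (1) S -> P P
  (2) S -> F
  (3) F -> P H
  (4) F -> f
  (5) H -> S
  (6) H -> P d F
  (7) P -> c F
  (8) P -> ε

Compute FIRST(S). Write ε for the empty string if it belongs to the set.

{ε, c, d, f}

FIRST(P) = {ε, c}
FIRST(S) = {ε, c, d, f}  (via P P, F)
FIRST(H) = {ε, c, d, f}  (via S, P d F)
FIRST(F) = {ε, c, d, f}  (via P H)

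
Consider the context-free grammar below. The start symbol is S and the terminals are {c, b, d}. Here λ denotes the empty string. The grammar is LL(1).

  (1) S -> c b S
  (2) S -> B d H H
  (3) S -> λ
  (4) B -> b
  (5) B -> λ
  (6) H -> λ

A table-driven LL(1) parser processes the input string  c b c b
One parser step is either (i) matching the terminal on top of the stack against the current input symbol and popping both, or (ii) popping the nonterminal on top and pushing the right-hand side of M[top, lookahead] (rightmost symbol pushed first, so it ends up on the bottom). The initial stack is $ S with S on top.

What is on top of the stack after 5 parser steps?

     Stack    Input      Action
  1  $ S      c b c b $  expand S -> c b S
  2  $ S b c  c b c b $  match c
  3  $ S b    b c b $    match b
  4  $ S      c b $      expand S -> c b S
  5  $ S b c  c b $      match c
Stack after step 5: $ S b (top = b).

b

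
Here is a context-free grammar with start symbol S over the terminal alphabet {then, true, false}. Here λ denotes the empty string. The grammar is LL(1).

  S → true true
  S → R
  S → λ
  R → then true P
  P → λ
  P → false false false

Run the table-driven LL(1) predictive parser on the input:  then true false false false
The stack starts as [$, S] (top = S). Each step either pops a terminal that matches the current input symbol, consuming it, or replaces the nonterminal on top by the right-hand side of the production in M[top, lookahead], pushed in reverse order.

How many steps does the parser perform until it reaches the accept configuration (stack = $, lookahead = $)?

step 1: stack=$ S  input=then true false false false $  — expand S → R
step 2: stack=$ R  input=then true false false false $  — expand R → then true P
step 3: stack=$ P true then  input=then true false false false $  — match then
step 4: stack=$ P true  input=true false false false $  — match true
step 5: stack=$ P  input=false false false $  — expand P → false false false
step 6: stack=$ false false false  input=false false false $  — match false
step 7: stack=$ false false  input=false false $  — match false
step 8: stack=$ false  input=false $  — match false
Accept reached after 8 steps.

8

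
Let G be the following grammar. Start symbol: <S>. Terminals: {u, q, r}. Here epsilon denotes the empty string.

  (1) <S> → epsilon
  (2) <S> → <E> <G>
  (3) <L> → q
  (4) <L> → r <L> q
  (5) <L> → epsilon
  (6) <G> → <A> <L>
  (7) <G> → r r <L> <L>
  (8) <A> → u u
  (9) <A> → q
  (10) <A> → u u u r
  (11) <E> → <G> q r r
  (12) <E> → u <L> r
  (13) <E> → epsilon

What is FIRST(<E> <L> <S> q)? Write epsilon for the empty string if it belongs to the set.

FIRST(<L>): from <L>→q we get {q}; from <L>→r <L> q we get {r}; from <L>→epsilon we get {epsilon}. So FIRST(<L>) = {epsilon, q, r}.
FIRST(<A>): from <A>→u u we get {u}; from <A>→q we get {q}; from <A>→u u u r we get {u}. So FIRST(<A>) = {q, u}.
FIRST(<G>): from <G>→<A> <L> we get {q, u}; from <G>→r r <L> <L> we get {r}. So FIRST(<G>) = {q, r, u}.
FIRST(<E>): from <E>→<G> q r r we get {q, r, u}; from <E>→u <L> r we get {u}; from <E>→epsilon we get {epsilon}. So FIRST(<E>) = {epsilon, q, r, u}.
FIRST(<S>): from <S>→epsilon we get {epsilon}; from <S>→<E> <G> we get {q, r, u}. So FIRST(<S>) = {epsilon, q, r, u}.
FIRST(<E> <L> <S> q): take FIRST of each symbol in turn, carrying on past any symbol whose FIRST contains epsilon; result {q, r, u}.

{q, r, u}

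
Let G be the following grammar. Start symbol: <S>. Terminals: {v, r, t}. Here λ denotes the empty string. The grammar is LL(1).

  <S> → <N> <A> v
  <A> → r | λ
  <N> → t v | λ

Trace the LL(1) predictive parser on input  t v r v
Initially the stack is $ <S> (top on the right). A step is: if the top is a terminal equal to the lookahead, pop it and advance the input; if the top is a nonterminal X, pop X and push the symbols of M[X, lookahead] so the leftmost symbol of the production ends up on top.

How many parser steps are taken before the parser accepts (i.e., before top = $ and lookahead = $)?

7

     Stack        Input      Action
  1  $ <S>        t v r v $  expand <S> → <N> <A> v
  2  $ v <A> <N>  t v r v $  expand <N> → t v
  3  $ v <A> v t  t v r v $  match t
  4  $ v <A> v    v r v $    match v
  5  $ v <A>      r v $      expand <A> → r
  6  $ v r        r v $      match r
  7  $ v          v $        match v
Accept reached after 7 steps.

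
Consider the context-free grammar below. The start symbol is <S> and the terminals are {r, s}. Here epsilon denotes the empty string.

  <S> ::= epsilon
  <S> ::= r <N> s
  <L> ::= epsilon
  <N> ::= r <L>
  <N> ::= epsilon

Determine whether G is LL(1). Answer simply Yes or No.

Yes

FIRST(<S>) = {epsilon, r}
FIRST(<L>) = {epsilon}
FIRST(<N>) = {epsilon, r}
FOLLOW(<S>) = {$}
FOLLOW(<L>) = {s}
FOLLOW(<N>) = {s}
Each cell of M receives at most one production.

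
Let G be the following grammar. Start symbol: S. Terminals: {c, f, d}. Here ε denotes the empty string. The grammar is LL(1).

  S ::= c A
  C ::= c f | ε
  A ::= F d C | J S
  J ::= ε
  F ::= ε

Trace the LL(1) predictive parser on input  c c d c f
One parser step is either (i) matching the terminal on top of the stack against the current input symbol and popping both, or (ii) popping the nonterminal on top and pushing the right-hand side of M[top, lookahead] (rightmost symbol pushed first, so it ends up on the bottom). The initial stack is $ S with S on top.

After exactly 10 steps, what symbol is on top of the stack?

c

      Stack    Input        Action
   1  $ S      c c d c f $  expand S ::= c A
   2  $ A c    c c d c f $  match c
   3  $ A      c d c f $    expand A ::= J S
   4  $ S J    c d c f $    expand J ::= ε
   5  $ S      c d c f $    expand S ::= c A
   6  $ A c    c d c f $    match c
   7  $ A      d c f $      expand A ::= F d C
   8  $ C d F  d c f $      expand F ::= ε
   9  $ C d    d c f $      match d
  10  $ C      c f $        expand C ::= c f
Stack after step 10: $ f c (top = c).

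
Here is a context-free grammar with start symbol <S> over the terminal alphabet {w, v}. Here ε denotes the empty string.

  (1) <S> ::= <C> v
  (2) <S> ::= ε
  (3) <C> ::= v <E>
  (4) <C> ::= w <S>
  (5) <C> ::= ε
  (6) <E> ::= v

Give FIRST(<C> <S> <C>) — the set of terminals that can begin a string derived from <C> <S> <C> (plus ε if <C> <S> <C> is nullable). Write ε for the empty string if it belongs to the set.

FIRST(<C>): from <C>::=v <E> we get {v}; from <C>::=w <S> we get {w}; from <C>::=ε we get {ε}. So FIRST(<C>) = {ε, v, w}.
FIRST(<E>): from <E>::=v we get {v}. So FIRST(<E>) = {v}.
FIRST(<S>): from <S>::=<C> v we get {v, w}; from <S>::=ε we get {ε}. So FIRST(<S>) = {ε, v, w}.
FIRST(<C> <S> <C>): take FIRST of each symbol in turn, carrying on past any symbol whose FIRST contains ε; result {ε, v, w}.

{ε, v, w}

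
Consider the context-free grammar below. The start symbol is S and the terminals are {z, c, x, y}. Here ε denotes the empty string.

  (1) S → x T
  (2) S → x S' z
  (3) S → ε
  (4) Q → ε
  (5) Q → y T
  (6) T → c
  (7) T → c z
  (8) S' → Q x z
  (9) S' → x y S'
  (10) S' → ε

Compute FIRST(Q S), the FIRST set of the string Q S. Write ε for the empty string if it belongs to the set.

FIRST(S): from S→x T we get {x}; from S→x S' z we get {x}; from S→ε we get {ε}. So FIRST(S) = {ε, x}.
FIRST(Q): from Q→ε we get {ε}; from Q→y T we get {y}. So FIRST(Q) = {ε, y}.
FIRST(T): from T→c we get {c}; from T→c z we get {c}. So FIRST(T) = {c}.
FIRST(S'): from S'→Q x z we get {x, y}; from S'→x y S' we get {x}; from S'→ε we get {ε}. So FIRST(S') = {ε, x, y}.
FIRST(Q S): take FIRST of each symbol in turn, carrying on past any symbol whose FIRST contains ε; result {ε, x, y}.

{ε, x, y}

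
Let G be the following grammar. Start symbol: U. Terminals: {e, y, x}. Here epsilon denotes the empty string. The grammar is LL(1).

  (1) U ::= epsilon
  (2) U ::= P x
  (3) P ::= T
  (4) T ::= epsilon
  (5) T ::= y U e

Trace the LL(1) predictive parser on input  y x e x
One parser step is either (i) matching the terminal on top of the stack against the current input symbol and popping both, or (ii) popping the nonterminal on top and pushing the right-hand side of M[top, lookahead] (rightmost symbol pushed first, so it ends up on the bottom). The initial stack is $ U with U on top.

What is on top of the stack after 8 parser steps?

e

     Stack      Input      Action
  1  $ U        y x e x $  expand U ::= P x
  2  $ x P      y x e x $  expand P ::= T
  3  $ x T      y x e x $  expand T ::= y U e
  4  $ x e U y  y x e x $  match y
  5  $ x e U    x e x $    expand U ::= P x
  6  $ x e x P  x e x $    expand P ::= T
  7  $ x e x T  x e x $    expand T ::= epsilon
  8  $ x e x    x e x $    match x
Stack after step 8: $ x e (top = e).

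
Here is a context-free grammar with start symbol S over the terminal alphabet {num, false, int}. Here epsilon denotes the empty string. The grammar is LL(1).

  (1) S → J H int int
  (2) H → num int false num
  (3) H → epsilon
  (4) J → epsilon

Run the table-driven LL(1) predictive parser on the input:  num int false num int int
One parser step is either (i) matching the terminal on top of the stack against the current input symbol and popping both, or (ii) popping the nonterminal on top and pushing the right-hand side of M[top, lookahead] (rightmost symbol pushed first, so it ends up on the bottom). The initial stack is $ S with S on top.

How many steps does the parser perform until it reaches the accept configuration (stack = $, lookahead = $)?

9

step 1: stack=$ S  input=num int false num int int $  — expand S → J H int int
step 2: stack=$ int int H J  input=num int false num int int $  — expand J → epsilon
step 3: stack=$ int int H  input=num int false num int int $  — expand H → num int false num
step 4: stack=$ int int num false int num  input=num int false num int int $  — match num
step 5: stack=$ int int num false int  input=int false num int int $  — match int
step 6: stack=$ int int num false  input=false num int int $  — match false
step 7: stack=$ int int num  input=num int int $  — match num
step 8: stack=$ int int  input=int int $  — match int
step 9: stack=$ int  input=int $  — match int
Accept reached after 9 steps.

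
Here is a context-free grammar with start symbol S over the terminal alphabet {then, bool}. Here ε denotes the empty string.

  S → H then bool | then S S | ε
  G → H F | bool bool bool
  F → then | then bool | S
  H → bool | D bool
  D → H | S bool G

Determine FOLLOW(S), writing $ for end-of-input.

{$, bool, then}

FIRST(S): from S→H then bool we get {bool, then}; from S→then S S we get {then}; from S→ε we get {ε}. So FIRST(S) = {ε, bool, then}.
FIRST(F): from F→then we get {then}; from F→then bool we get {then}; from F→S we get {ε, bool, then}. So FIRST(F) = {ε, bool, then}.
FIRST(G): from G→H F we get {bool, then}; from G→bool bool bool we get {bool}. So FIRST(G) = {bool, then}.
FIRST(H): from H→bool we get {bool}; from H→D bool we get {bool, then}. So FIRST(H) = {bool, then}.
FIRST(D): from D→H we get {bool, then}; from D→S bool G we get {bool, then}. So FIRST(D) = {bool, then}.
FOLLOW(S) includes $ since S is the start symbol.
FOLLOW(D): in H→D bool, D is followed by bool with FIRST {bool}. Thus FOLLOW(D) = {bool}.
FOLLOW(G): in D→S bool G, the suffix after G is empty, so FOLLOW(G) ⊇ FOLLOW(D) = {bool}. Thus FOLLOW(G) = {bool}.
FOLLOW(F): in G→H F, the suffix after F is empty, so FOLLOW(F) ⊇ FOLLOW(G) = {bool}. Thus FOLLOW(F) = {bool}.
FOLLOW(S): in S→then S S (occurrence 1), S is followed by S with FIRST {ε, bool, then}; in S→then S S (occurrence 1), the suffix after S is nullable (adds nothing new); in S→then S S (occurrence 2), the suffix after S is empty (adds nothing new); in F→S, the suffix after S is empty, so FOLLOW(S) ⊇ FOLLOW(F) = {bool}; in D→S bool G, S is followed by bool G with FIRST {bool}. Thus FOLLOW(S) = {$, bool, then}.
FOLLOW(H): in S→H then bool, H is followed by then bool with FIRST {then}; in G→H F, H is followed by F with FIRST {ε, bool, then}; in G→H F, the suffix after H is nullable, so FOLLOW(H) ⊇ FOLLOW(G) = {bool}; in D→H, the suffix after H is empty, so FOLLOW(H) ⊇ FOLLOW(D) = {bool}. Thus FOLLOW(H) = {bool, then}.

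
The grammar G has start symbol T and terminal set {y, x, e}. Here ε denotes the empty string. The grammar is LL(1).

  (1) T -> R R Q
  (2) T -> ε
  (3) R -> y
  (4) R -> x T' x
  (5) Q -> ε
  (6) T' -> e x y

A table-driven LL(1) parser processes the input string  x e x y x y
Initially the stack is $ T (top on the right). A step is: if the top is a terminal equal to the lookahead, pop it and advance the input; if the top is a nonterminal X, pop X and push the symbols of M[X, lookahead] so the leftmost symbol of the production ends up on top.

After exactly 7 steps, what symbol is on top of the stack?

step 1: stack=$ T  input=x e x y x y $  — expand T -> R R Q
step 2: stack=$ Q R R  input=x e x y x y $  — expand R -> x T' x
step 3: stack=$ Q R x T' x  input=x e x y x y $  — match x
step 4: stack=$ Q R x T'  input=e x y x y $  — expand T' -> e x y
step 5: stack=$ Q R x y x e  input=e x y x y $  — match e
step 6: stack=$ Q R x y x  input=x y x y $  — match x
step 7: stack=$ Q R x y  input=y x y $  — match y
Stack after step 7: $ Q R x (top = x).

x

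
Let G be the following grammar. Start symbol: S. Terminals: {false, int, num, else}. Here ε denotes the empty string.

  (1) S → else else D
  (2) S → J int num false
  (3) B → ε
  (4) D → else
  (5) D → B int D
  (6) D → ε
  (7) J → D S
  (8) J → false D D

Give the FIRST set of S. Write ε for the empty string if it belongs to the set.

{else, false, int}

FIRST(B): from B→ε we get {ε}. So FIRST(B) = {ε}.
FIRST(D): from D→else we get {else}; from D→B int D we get {int}; from D→ε we get {ε}. So FIRST(D) = {ε, else, int}.
FIRST(S): from S→else else D we get {else}; from S→J int num false we get {else, false, int}. So FIRST(S) = {else, false, int}.
FIRST(J): from J→D S we get {else, false, int}; from J→false D D we get {false}. So FIRST(J) = {else, false, int}.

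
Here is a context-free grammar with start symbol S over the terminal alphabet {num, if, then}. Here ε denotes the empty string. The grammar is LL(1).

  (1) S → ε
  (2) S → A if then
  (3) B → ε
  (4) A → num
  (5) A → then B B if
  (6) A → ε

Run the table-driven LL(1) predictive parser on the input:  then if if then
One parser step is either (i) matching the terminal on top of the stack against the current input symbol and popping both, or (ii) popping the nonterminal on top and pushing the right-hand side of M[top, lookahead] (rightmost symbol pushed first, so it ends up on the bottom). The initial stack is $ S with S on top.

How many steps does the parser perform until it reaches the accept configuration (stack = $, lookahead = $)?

8

     Stack                  Input              Action
  1  $ S                    then if if then $  expand S → A if then
  2  $ then if A            then if if then $  expand A → then B B if
  3  $ then if if B B then  then if if then $  match then
  4  $ then if if B B       if if then $       expand B → ε
  5  $ then if if B         if if then $       expand B → ε
  6  $ then if if           if if then $       match if
  7  $ then if              if then $          match if
  8  $ then                 then $             match then
Accept reached after 8 steps.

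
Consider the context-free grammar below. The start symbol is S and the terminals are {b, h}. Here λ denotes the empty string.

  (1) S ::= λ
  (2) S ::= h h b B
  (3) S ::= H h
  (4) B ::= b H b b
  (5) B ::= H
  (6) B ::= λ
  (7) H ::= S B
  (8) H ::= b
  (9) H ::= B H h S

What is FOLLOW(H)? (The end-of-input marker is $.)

FIRST(S): from S::=λ we get {λ}; from S::=h h b B we get {h}; from S::=H h we get {b, h}. So FIRST(S) = {λ, b, h}.
FIRST(B): from B::=b H b b we get {b}; from B::=H we get {λ, b, h}; from B::=λ we get {λ}. So FIRST(B) = {λ, b, h}.
FIRST(H): from H::=S B we get {λ, b, h}; from H::=b we get {b}; from H::=B H h S we get {b, h}. So FIRST(H) = {λ, b, h}.
FOLLOW(S) includes $ since S is the start symbol.
FOLLOW(S): in H::=S B, S is followed by B with FIRST {λ, b, h}; in H::=S B, the suffix after S is nullable, so FOLLOW(S) ⊇ FOLLOW(H) = {$, b, h}; in H::=B H h S, the suffix after S is empty, so FOLLOW(S) ⊇ FOLLOW(H) = {$, b, h}. Thus FOLLOW(S) = {$, b, h}.
FOLLOW(B): in S::=h h b B, the suffix after B is empty, so FOLLOW(B) ⊇ FOLLOW(S) = {$, b, h}; in H::=S B, the suffix after B is empty, so FOLLOW(B) ⊇ FOLLOW(H) = {$, b, h}; in H::=B H h S, B is followed by H h S with FIRST {b, h}. Thus FOLLOW(B) = {$, b, h}.
FOLLOW(H): in S::=H h, H is followed by h with FIRST {h}; in B::=b H b b, H is followed by b b with FIRST {b}; in B::=H, the suffix after H is empty, so FOLLOW(H) ⊇ FOLLOW(B) = {$, b, h}; in H::=B H h S, H is followed by h S with FIRST {h}. Thus FOLLOW(H) = {$, b, h}.

{$, b, h}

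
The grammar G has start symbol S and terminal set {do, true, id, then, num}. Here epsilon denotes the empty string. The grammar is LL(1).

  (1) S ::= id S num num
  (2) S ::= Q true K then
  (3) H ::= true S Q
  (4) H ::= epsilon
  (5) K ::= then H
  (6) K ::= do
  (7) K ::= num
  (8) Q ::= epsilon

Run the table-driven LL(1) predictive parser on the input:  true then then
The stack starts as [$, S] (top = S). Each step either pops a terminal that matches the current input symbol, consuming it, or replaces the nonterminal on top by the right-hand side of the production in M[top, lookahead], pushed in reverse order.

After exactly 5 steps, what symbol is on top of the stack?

H

     Stack            Input             Action
  1  $ S              true then then $  expand S ::= Q true K then
  2  $ then K true Q  true then then $  expand Q ::= epsilon
  3  $ then K true    true then then $  match true
  4  $ then K         then then $       expand K ::= then H
  5  $ then H then    then then $       match then
Stack after step 5: $ then H (top = H).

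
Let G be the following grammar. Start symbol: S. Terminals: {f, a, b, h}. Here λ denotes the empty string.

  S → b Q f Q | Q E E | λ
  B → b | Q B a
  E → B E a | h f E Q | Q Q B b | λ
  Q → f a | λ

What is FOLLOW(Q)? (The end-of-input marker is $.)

FIRST(Q): from Q→f a we get {f}; from Q→λ we get {λ}. So FIRST(Q) = {λ, f}.
FIRST(B): from B→b we get {b}; from B→Q B a we get {b, f}. So FIRST(B) = {b, f}.
FIRST(E): from E→B E a we get {b, f}; from E→h f E Q we get {h}; from E→Q Q B b we get {b, f}; from E→λ we get {λ}. So FIRST(E) = {λ, b, f, h}.
FIRST(S): from S→b Q f Q we get {b}; from S→Q E E we get {λ, b, f, h}; from S→λ we get {λ}. So FIRST(S) = {λ, b, f, h}.
FOLLOW(S) includes $ since S is the start symbol.
FOLLOW(S): S appears on no right-hand side. Thus FOLLOW(S) = {$}.
FOLLOW(B): in B→Q B a, B is followed by a with FIRST {a}; in E→B E a, B is followed by E a with FIRST {a, b, f, h}; in E→Q Q B b, B is followed by b with FIRST {b}. Thus FOLLOW(B) = {a, b, f, h}.
FOLLOW(E): in S→Q E E (occurrence 1), E is followed by E with FIRST {λ, b, f, h}; in S→Q E E (occurrence 1), the suffix after E is nullable, so FOLLOW(E) ⊇ FOLLOW(S) = {$}; in S→Q E E (occurrence 2), the suffix after E is empty, so FOLLOW(E) ⊇ FOLLOW(S) = {$}; in E→B E a, E is followed by a with FIRST {a}; in E→h f E Q, E is followed by Q with FIRST {λ, f}; in E→h f E Q, the suffix after E is nullable (adds nothing new). Thus FOLLOW(E) = {$, a, b, f, h}.
FOLLOW(Q): in S→b Q f Q (occurrence 1), Q is followed by f Q with FIRST {f}; in S→b Q f Q (occurrence 2), the suffix after Q is empty, so FOLLOW(Q) ⊇ FOLLOW(S) = {$}; in S→Q E E, Q is followed by E E with FIRST {λ, b, f, h}; in S→Q E E, the suffix after Q is nullable, so FOLLOW(Q) ⊇ FOLLOW(S) = {$}; in B→Q B a, Q is followed by B a with FIRST {b, f}; in E→h f E Q, the suffix after Q is empty, so FOLLOW(Q) ⊇ FOLLOW(E) = {$, a, b, f, h}; in E→Q Q B b (occurrence 1), Q is followed by Q B b with FIRST {b, f}; in E→Q Q B b (occurrence 2), Q is followed by B b with FIRST {b, f}. Thus FOLLOW(Q) = {$, a, b, f, h}.

{$, a, b, f, h}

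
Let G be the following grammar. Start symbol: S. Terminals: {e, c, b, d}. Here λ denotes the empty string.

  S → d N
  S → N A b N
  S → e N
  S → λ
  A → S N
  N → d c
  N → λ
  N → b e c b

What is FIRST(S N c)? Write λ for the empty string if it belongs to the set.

FIRST(N): from N→d c we get {d}; from N→λ we get {λ}; from N→b e c b we get {b}. So FIRST(N) = {λ, b, d}.
FIRST(S): from S→d N we get {d}; from S→N A b N we get {b, d, e}; from S→e N we get {e}; from S→λ we get {λ}. So FIRST(S) = {λ, b, d, e}.
FIRST(A): from A→S N we get {λ, b, d, e}. So FIRST(A) = {λ, b, d, e}.
FIRST(S N c): take FIRST of each symbol in turn, carrying on past any symbol whose FIRST contains λ; result {b, c, d, e}.

{b, c, d, e}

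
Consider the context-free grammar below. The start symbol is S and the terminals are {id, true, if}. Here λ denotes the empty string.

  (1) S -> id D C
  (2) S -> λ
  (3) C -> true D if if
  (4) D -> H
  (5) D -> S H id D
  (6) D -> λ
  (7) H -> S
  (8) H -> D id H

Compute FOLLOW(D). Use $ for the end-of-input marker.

FIRST(S) = {λ, id}
FIRST(C) = {true}
FIRST(D) = {λ, id}  (via H, S H id D)
FIRST(H) = {λ, id}  (via S, D id H)
FOLLOW(S) includes $ since S is the start symbol.
FOLLOW(D): in S->id D C, D is followed by C with FIRST {true}; in C->true D if if, D is followed by if if with FIRST {if}; in D->S H id D, the suffix after D is empty (adds nothing new); in H->D id H, D is followed by id H with FIRST {id}. Thus FOLLOW(D) = {id, if, true}.
FOLLOW(H): in D->H, the suffix after H is empty, so FOLLOW(H) ⊇ FOLLOW(D) = {id, if, true}; in D->S H id D, H is followed by id D with FIRST {id}; in H->D id H, the suffix after H is empty (adds nothing new). Thus FOLLOW(H) = {id, if, true}.
FOLLOW(S): in D->S H id D, S is followed by H id D with FIRST {id}; in H->S, the suffix after S is empty, so FOLLOW(S) ⊇ FOLLOW(H) = {id, if, true}. Thus FOLLOW(S) = {$, id, if, true}.
FOLLOW(C): in S->id D C, the suffix after C is empty, so FOLLOW(C) ⊇ FOLLOW(S) = {$, id, if, true}. Thus FOLLOW(C) = {$, id, if, true}.

{id, if, true}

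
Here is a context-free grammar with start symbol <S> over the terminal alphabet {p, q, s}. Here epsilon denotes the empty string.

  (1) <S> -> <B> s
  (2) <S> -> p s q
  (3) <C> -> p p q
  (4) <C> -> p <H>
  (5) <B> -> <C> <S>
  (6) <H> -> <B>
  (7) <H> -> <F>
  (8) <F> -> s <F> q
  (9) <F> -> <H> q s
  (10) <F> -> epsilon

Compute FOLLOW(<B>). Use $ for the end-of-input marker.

{p, q, s}

FIRST(<C>): from <C>->p p q we get {p}; from <C>->p <H> we get {p}. So FIRST(<C>) = {p}.
FIRST(<B>): from <B>-><C> <S> we get {p}. So FIRST(<B>) = {p}.
FIRST(<S>): from <S>-><B> s we get {p}; from <S>->p s q we get {p}. So FIRST(<S>) = {p}.
FIRST(<H>): from <H>-><B> we get {p}; from <H>-><F> we get {epsilon, p, q, s}. So FIRST(<H>) = {epsilon, p, q, s}.
FIRST(<F>): from <F>->s <F> q we get {s}; from <F>-><H> q s we get {p, q, s}; from <F>->epsilon we get {epsilon}. So FIRST(<F>) = {epsilon, p, q, s}.
FOLLOW(<S>) includes $ since <S> is the start symbol.
FOLLOW(<C>): in <B>-><C> <S>, <C> is followed by <S> with FIRST {p}. Thus FOLLOW(<C>) = {p}.
FOLLOW(<H>): in <C>->p <H>, the suffix after <H> is empty, so FOLLOW(<H>) ⊇ FOLLOW(<C>) = {p}; in <F>-><H> q s, <H> is followed by q s with FIRST {q}. Thus FOLLOW(<H>) = {p, q}.
FOLLOW(<B>): in <S>-><B> s, <B> is followed by s with FIRST {s}; in <H>-><B>, the suffix after <B> is empty, so FOLLOW(<B>) ⊇ FOLLOW(<H>) = {p, q}. Thus FOLLOW(<B>) = {p, q, s}.
FOLLOW(<S>): in <B>-><C> <S>, the suffix after <S> is empty, so FOLLOW(<S>) ⊇ FOLLOW(<B>) = {p, q, s}. Thus FOLLOW(<S>) = {$, p, q, s}.
FOLLOW(<F>): in <H>-><F>, the suffix after <F> is empty, so FOLLOW(<F>) ⊇ FOLLOW(<H>) = {p, q}; in <F>->s <F> q, <F> is followed by q with FIRST {q}. Thus FOLLOW(<F>) = {p, q}.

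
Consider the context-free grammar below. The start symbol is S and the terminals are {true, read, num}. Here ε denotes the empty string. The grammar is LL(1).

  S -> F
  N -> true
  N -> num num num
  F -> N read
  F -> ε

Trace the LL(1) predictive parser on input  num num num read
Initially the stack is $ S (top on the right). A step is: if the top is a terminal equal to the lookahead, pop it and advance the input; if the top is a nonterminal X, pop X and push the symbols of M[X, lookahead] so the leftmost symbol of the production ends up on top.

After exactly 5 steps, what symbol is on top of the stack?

     Stack               Input               Action
  1  $ S                 num num num read $  expand S -> F
  2  $ F                 num num num read $  expand F -> N read
  3  $ read N            num num num read $  expand N -> num num num
  4  $ read num num num  num num num read $  match num
  5  $ read num num      num num read $      match num
Stack after step 5: $ read num (top = num).

num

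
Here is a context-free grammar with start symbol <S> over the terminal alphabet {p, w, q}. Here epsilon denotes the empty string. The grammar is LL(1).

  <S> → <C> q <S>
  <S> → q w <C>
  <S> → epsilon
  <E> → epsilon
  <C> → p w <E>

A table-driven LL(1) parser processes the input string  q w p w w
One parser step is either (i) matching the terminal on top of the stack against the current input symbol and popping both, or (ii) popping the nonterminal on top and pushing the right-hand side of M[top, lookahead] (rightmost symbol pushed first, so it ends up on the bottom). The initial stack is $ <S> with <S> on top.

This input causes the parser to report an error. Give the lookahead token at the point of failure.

step 1: stack=$ <S>  input=q w p w w $  — expand <S> → q w <C>
step 2: stack=$ <C> w q  input=q w p w w $  — match q
step 3: stack=$ <C> w  input=w p w w $  — match w
step 4: stack=$ <C>  input=p w w $  — expand <C> → p w <E>
step 5: stack=$ <E> w p  input=p w w $  — match p
step 6: stack=$ <E> w  input=w w $  — match w
step 7: stack=$ <E>  input=w $  — error: M[<E>, w] is empty

w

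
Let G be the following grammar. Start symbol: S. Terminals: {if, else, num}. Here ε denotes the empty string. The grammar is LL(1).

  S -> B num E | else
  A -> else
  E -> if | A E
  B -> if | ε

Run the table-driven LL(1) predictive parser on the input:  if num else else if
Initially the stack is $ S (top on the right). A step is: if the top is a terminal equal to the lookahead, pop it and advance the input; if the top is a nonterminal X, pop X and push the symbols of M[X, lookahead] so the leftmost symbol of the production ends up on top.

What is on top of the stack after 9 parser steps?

else

     Stack       Input                  Action
  1  $ S         if num else else if $  expand S -> B num E
  2  $ E num B   if num else else if $  expand B -> if
  3  $ E num if  if num else else if $  match if
  4  $ E num     num else else if $     match num
  5  $ E         else else if $         expand E -> A E
  6  $ E A       else else if $         expand A -> else
  7  $ E else    else else if $         match else
  8  $ E         else if $              expand E -> A E
  9  $ E A       else if $              expand A -> else
Stack after step 9: $ E else (top = else).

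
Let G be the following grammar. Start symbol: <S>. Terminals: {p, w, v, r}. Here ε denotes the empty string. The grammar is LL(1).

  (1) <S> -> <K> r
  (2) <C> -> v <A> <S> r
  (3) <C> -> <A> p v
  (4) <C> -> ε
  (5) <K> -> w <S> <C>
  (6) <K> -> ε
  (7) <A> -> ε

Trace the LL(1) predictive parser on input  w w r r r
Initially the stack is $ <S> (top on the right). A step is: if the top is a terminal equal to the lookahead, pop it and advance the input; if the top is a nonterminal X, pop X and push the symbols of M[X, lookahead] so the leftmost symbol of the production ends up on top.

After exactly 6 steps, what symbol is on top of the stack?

<S>

step 1: stack=$ <S>  input=w w r r r $  — expand <S> -> <K> r
step 2: stack=$ r <K>  input=w w r r r $  — expand <K> -> w <S> <C>
step 3: stack=$ r <C> <S> w  input=w w r r r $  — match w
step 4: stack=$ r <C> <S>  input=w r r r $  — expand <S> -> <K> r
step 5: stack=$ r <C> r <K>  input=w r r r $  — expand <K> -> w <S> <C>
step 6: stack=$ r <C> r <C> <S> w  input=w r r r $  — match w
Stack after step 6: $ r <C> r <C> <S> (top = <S>).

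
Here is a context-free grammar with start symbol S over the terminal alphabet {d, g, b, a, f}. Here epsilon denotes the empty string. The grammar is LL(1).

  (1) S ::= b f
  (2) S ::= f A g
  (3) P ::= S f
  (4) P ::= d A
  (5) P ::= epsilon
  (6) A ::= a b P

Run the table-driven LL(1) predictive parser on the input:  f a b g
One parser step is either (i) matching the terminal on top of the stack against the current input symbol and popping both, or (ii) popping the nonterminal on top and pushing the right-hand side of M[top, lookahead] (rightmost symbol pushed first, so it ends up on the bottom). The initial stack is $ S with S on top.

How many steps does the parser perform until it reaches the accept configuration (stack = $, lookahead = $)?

7

step 1: stack=$ S  input=f a b g $  — expand S ::= f A g
step 2: stack=$ g A f  input=f a b g $  — match f
step 3: stack=$ g A  input=a b g $  — expand A ::= a b P
step 4: stack=$ g P b a  input=a b g $  — match a
step 5: stack=$ g P b  input=b g $  — match b
step 6: stack=$ g P  input=g $  — expand P ::= epsilon
step 7: stack=$ g  input=g $  — match g
Accept reached after 7 steps.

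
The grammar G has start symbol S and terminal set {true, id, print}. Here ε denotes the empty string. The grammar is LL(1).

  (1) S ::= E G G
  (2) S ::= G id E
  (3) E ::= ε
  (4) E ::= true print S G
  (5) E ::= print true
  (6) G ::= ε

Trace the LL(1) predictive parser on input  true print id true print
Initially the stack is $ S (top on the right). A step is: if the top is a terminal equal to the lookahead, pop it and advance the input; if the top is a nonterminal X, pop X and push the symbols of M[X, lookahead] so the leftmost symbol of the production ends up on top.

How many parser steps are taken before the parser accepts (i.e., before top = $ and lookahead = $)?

18

      Stack                   Input                       Action
   1  $ S                     true print id true print $  expand S ::= E G G
   2  $ G G E                 true print id true print $  expand E ::= true print S G
   3  $ G G G S print true    true print id true print $  match true
   4  $ G G G S print         print id true print $       match print
   5  $ G G G S               id true print $             expand S ::= G id E
   6  $ G G G E id G          id true print $             expand G ::= ε
   7  $ G G G E id            id true print $             match id
   8  $ G G G E               true print $                expand E ::= true print S G
   9  $ G G G G S print true  true print $                match true
  10  $ G G G G S print       print $                     match print
  11  $ G G G G S             $                           expand S ::= E G G
  12  $ G G G G G G E         $                           expand E ::= ε
  13  $ G G G G G G           $                           expand G ::= ε
  14  $ G G G G G             $                           expand G ::= ε
  15  $ G G G G               $                           expand G ::= ε
  16  $ G G G                 $                           expand G ::= ε
  17  $ G G                   $                           expand G ::= ε
  18  $ G                     $                           expand G ::= ε
Accept reached after 18 steps.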